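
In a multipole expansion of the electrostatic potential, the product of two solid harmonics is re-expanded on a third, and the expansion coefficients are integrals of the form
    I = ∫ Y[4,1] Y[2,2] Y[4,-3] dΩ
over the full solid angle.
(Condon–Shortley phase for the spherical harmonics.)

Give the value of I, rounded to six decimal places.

0.159270

Rules hold: Σm=0, L=10 even, 2≤4≤6.
N = 9·5·9 = 405
Δ = 2!·6!·2!/11! = 1/13860
Racah Σ t=0..2: t=0:+1/192 t=1:−1/36 t=2:+1/192 = -5/288
⇒ 3j(4 2 4; 0 0 0)² = 20/693, sgn -1
Racah Σ t=2..2: t=2:+1/480 = 1/480
⇒ 3j(4 2 4; 1 2 -3)² = 3/110, sgn -1
4πI² = N·(3j₀)²·(3jₘ)² = 270/847
I = +1·√(0.318772/4π) = 0.15927046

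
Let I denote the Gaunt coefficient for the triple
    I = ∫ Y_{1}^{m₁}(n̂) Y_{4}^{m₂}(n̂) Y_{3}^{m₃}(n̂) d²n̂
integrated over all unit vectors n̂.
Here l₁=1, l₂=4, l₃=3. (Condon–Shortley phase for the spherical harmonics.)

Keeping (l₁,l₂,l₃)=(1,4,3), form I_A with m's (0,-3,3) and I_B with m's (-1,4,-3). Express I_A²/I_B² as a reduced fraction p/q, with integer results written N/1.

1/4

Same 1,4,3: normalisation and zero-m 3j drop out of the ratio.
A: Δ: 2! 0! 6! / 9! → 1/252; sum: t=1:−1/720 = -1/720; 3j²(1 4 3; 0 -3 3) = Δ·Π!·Σ² = 1/36  (sign -1)
B: Δ: 2! 0! 6! / 9! → 1/252; sum: t=2:+1/1440 = 1/1440; 3j²(1 4 3; -1 4 -3) = Δ·Π!·Σ² = 1/9  (sign +1)
I_A²/I_B² = (1/36)/(1/9) = 1/4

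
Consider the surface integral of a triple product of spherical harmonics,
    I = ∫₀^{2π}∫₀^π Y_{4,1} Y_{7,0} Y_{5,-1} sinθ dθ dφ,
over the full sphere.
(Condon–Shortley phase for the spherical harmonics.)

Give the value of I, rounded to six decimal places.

0.017039

Checks pass: Σm=0; 16 even; l₃=5∈[3,11].
(2·4+1)(2·7+1)(2·5+1) = 1485
Δ: 6! 2! 8! / 17! → 1/6126120
sum: t=2:+1/69120 t=3:−1/20736 t=4:+1/69120 = -1/51840
3j²(4 7 5; 0 0 0) = Δ·Π!·Σ² = 280/21879  (sign +1)
sum: t=1:−1/345600 t=2:+1/34560 t=3:−1/41472 = 1/518400
3j²(4 7 5; 1 0 -1) = Δ·Π!·Σ² = 7/36465  (sign +1)
combine: 4πI² = 1485·280/21879·7/36465 = 1960/537251
take √, sign +1: I = 0.01703862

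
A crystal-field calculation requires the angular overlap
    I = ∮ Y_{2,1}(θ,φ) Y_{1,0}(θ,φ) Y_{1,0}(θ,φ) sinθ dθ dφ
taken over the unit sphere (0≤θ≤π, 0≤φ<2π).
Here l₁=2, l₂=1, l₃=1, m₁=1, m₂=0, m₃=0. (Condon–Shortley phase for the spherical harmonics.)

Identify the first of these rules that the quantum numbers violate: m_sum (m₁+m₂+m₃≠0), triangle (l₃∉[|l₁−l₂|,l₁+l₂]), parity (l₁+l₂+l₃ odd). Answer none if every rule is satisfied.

azimuthal sum: 1 + 0 + 0 = 1  ✗
1 ≤ 1 ≤ 3 (triangle on l)
L = 2 + 1 + 1 = 4 (even)

m_sum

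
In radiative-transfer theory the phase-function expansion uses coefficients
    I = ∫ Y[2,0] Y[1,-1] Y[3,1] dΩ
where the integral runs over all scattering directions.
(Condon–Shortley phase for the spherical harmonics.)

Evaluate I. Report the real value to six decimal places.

Rules hold: Σm=0, L=6 even, 1≤3≤3.
N = 5·3·7 = 105
Δ = 0!·4!·2!/7! = 1/105
Racah Σ t=0..0: t=0:+1/4 = 1/4
⇒ 3j(2 1 3; 0 0 0)² = 3/35, sgn -1
Racah Σ t=0..0: t=0:+1/8 = 1/8
⇒ 3j(2 1 3; 0 -1 1)² = 2/35, sgn +1
4πI² = N·(3j₀)²·(3jₘ)² = 18/35
I = -1·√(0.514286/4π) = -0.20230066

-0.202301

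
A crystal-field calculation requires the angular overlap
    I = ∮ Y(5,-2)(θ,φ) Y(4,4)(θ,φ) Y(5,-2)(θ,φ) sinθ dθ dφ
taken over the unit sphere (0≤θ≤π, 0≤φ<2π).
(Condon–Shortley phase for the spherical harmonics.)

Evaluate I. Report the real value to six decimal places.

Checks pass: Σm=0; 14 even; l₃=5∈[1,9].
(2·5+1)(2·4+1)(2·5+1) = 1089
Δ: 4! 6! 4! / 15! → 1/3153150
sum: t=0:+1/69120 t=1:−1/1728 t=2:+1/576 t=3:−1/1728 t=4:+1/69120 = 7/11520
3j²(5 4 5; 0 0 0) = Δ·Π!·Σ² = 2/143  (sign -1)
sum: t=4:+1/20736 = 1/20736
3j²(5 4 5; -2 4 -2) = Δ·Π!·Σ² = 35/1287  (sign -1)
combine: 4πI² = 1089·2/143·35/1287 = 70/169
take √, sign +1: I = 0.18155187

0.181552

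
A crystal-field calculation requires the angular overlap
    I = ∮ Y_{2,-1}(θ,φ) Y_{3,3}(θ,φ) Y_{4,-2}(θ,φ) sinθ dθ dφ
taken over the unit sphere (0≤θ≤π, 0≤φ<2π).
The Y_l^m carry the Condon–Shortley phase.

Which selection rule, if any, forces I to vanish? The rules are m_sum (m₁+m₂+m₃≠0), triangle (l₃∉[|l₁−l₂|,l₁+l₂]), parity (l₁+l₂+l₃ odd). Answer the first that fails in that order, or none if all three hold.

azimuthal sum: -1 + 3 − 2 = 0  ✓
1 ≤ 4 ≤ 5 (triangle on l)  ✓
L = 2 + 3 + 4 = 9 (odd)  ✗

parity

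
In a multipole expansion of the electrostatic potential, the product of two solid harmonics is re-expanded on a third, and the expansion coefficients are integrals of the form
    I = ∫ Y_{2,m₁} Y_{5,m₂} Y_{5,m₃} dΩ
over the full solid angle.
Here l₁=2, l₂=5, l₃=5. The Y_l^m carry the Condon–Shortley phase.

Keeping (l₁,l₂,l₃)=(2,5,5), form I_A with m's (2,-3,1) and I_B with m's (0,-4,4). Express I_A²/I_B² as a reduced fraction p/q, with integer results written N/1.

Shared (l₁,l₂,l₃)=(2,5,5): N and (l;000)² cancel in I_A²/I_B².
A: Δ = 2!·2!·8!/13! = 1/38610; Racah Σ t=0..0: t=0:+1/5760 = 1/5760; ⇒ 3j(2 5 5; 2 -3 1)² = 56/2145, sgn +1
B: Δ = 2!·2!·8!/13! = 1/38610; Racah Σ t=0..1: t=0:+1/20160 t=1:−1/40320 = 1/40320; ⇒ 3j(2 5 5; 0 -4 4)² = 6/715, sgn -1
I_A²/I_B² = (56/2145)/(6/715) = 28/9

28/9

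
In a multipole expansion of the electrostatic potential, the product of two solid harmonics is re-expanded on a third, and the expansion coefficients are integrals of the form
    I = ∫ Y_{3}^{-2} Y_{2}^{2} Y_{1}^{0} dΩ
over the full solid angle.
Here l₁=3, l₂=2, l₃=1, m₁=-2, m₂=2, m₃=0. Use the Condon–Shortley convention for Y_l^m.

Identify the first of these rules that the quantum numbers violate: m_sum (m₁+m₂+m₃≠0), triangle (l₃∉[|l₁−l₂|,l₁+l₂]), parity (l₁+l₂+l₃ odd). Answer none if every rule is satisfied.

none

azimuthal sum: -2 + 2 + 0 = 0  ✓
1 ≤ 1 ≤ 5 (triangle on l)  ✓
L = 3 + 2 + 1 = 6 (even)  ✓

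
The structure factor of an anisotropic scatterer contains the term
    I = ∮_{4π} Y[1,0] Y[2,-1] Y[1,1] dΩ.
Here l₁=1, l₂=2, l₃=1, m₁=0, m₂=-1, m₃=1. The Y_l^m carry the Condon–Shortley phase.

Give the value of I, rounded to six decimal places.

m-sum 0 ✓  L=4 even ✓  1≤1≤3 ✓
Π(2lᵢ+1) = 3×5×3 = 45
triangle coeff Δ(1,2,1) = 1/30
Σ_t [1,1]: t=1:−1/1 = -1/1
(3j)²=2/15 [(1 2 1; 0 0 0)], sign=+1
Σ_t [1,1]: t=1:−1/2 = -1/2
(3j)²=1/10 [(1 2 1; 0 -1 1)], sign=-1
⇒ 4πI² = 3/5
I = (-1)√(3/5/(4π)) = -0.21850969

-0.218510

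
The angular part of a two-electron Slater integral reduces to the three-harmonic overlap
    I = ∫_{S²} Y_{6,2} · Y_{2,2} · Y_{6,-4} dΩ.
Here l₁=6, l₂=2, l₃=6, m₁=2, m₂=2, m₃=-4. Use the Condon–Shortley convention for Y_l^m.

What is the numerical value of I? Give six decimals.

-0.153870

Rules hold: Σm=0, L=14 even, 4≤6≤8.
N = 13·5·13 = 845
Δ = 2!·10!·2!/15! = 1/90090
Racah Σ t=0..2: t=0:+1/69120 t=1:−1/14400 t=2:+1/69120 = -7/172800
⇒ 3j(6 2 6; 0 0 0)² = 14/715, sgn -1
Racah Σ t=2..2: t=2:+1/322560 = 1/322560
⇒ 3j(6 2 6; 2 2 -4)² = 18/1001, sgn +1
4πI² = N·(3j₀)²·(3jₘ)² = 36/121
I = -1·√(0.297521/4π) = -0.15386989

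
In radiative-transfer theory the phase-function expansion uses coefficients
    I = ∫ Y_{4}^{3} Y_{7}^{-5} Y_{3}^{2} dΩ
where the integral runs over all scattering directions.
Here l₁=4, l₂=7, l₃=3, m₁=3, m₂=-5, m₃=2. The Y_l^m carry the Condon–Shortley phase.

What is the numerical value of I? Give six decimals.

Checks pass: Σm=0; 14 even; l₃=3∈[3,11].
(2·4+1)(2·7+1)(2·3+1) = 945
Δ: 8! 0! 6! / 15! → 1/45045
sum: t=4:+1/20736 = 1/20736
3j²(4 7 3; 0 0 0) = Δ·Π!·Σ² = 35/1287  (sign -1)
sum: t=1:−1/604800 = -1/604800
3j²(4 7 3; 3 -5 2) = Δ·Π!·Σ² = 16/455  (sign +1)
combine: 4πI² = 945·35/1287·16/455 = 1680/1859
take √, sign -1: I = -0.26816989

-0.268170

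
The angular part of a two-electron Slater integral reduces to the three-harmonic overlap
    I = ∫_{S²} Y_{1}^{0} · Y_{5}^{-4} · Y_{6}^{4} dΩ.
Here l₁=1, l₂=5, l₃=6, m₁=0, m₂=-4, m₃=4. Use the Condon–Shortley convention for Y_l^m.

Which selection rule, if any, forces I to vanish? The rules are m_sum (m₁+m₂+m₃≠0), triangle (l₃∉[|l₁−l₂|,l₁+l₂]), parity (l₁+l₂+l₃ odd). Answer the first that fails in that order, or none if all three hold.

Σmᵢ = 0  ✓
l₃∈[|l₁−l₂|,l₁+l₂]=[4,6], have l₃=6  ✓
Σlᵢ = 12 ⇒ even  ✓

none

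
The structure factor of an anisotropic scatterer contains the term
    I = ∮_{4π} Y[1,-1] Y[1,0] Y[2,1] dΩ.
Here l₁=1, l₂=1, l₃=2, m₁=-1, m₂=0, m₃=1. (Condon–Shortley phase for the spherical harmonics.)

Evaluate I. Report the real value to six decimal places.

Checks pass: Σm=0; 4 even; l₃=2∈[0,2].
(2·1+1)(2·1+1)(2·2+1) = 45
Δ: 0! 2! 2! / 5! → 1/30
sum: t=0:+1/1 = 1/1
3j²(1 1 2; 0 0 0) = Δ·Π!·Σ² = 2/15  (sign +1)
sum: t=0:+1/2 = 1/2
3j²(1 1 2; -1 0 1) = Δ·Π!·Σ² = 1/10  (sign -1)
combine: 4πI² = 45·2/15·1/10 = 3/5
take √, sign -1: I = -0.21850969

-0.218510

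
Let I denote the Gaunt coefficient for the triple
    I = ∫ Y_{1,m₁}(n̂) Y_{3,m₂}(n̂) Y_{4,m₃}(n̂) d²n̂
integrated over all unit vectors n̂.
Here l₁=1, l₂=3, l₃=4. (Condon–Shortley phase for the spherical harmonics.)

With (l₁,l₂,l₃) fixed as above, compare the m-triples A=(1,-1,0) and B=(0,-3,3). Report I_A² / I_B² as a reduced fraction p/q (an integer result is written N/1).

l's match ⇒ only the (l;m) 3-j factors differ between A and B.
A: triangle coeff Δ(1,3,4) = 1/252; Σ_t [0,0]: t=0:+1/96 = 1/96; (3j)²=1/42 [(1 3 4; 1 -1 0)], sign=+1
B: triangle coeff Δ(1,3,4) = 1/252; Σ_t [0,0]: t=0:+1/720 = 1/720; (3j)²=1/36 [(1 3 4; 0 -3 3)], sign=-1
I_A²/I_B² = (1/42)/(1/36) = 6/7

6/7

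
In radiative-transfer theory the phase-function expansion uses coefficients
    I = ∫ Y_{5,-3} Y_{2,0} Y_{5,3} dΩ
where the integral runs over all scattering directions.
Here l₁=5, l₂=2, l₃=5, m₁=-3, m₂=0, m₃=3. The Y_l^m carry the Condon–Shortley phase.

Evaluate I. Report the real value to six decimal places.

Rules hold: Σm=0, L=12 even, 3≤5≤7.
N = 11·5·11 = 605
Δ = 2!·8!·2!/13! = 1/38610
Racah Σ t=0..2: t=0:+1/2880 t=1:−1/576 t=2:+1/2880 = -1/960
⇒ 3j(5 2 5; 0 0 0)² = 10/429, sgn +1
Racah Σ t=0..2: t=0:+1/161280 t=1:−1/5040 t=2:+1/5760 = -1/53760
⇒ 3j(5 2 5; -3 0 3)² = 1/4290, sgn -1
4πI² = N·(3j₀)²·(3jₘ)² = 5/1521
I = -1·√(0.00328731/4π) = -0.01617393

-0.016174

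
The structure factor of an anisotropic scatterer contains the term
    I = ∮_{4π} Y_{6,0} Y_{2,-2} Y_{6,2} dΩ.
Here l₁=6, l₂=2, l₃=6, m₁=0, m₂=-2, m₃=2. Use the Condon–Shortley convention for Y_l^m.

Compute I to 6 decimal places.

-0.191909

Checks pass: Σm=0; 14 even; l₃=6∈[4,8].
(2·6+1)(2·2+1)(2·6+1) = 845
Δ: 2! 10! 2! / 15! → 1/90090
sum: t=0:+1/69120 t=1:−1/14400 t=2:+1/69120 = -7/172800
3j²(6 2 6; 0 0 0) = Δ·Π!·Σ² = 14/715  (sign -1)
sum: t=0:+1/69120 = 1/69120
3j²(6 2 6; 0 -2 2) = Δ·Π!·Σ² = 4/143  (sign +1)
combine: 4πI² = 845·14/715·4/143 = 56/121
take √, sign -1: I = -0.19190947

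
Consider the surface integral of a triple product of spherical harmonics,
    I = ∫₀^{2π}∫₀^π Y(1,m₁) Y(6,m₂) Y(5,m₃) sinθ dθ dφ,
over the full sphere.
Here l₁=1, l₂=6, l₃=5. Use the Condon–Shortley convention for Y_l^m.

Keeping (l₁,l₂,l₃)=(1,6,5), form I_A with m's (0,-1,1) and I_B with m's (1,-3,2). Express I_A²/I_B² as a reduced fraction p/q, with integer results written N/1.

Same 1,6,5: normalisation and zero-m 3j drop out of the ratio.
A: Δ: 2! 0! 10! / 13! → 1/858; sum: t=1:−1/17280 = -1/17280; 3j²(1 6 5; 0 -1 1) = Δ·Π!·Σ² = 35/858  (sign -1)
B: Δ: 2! 0! 10! / 13! → 1/858; sum: t=0:+1/60480 = 1/60480; 3j²(1 6 5; 1 -3 2) = Δ·Π!·Σ² = 6/143  (sign -1)
I_A²/I_B² = (35/858)/(6/143) = 35/36

35/36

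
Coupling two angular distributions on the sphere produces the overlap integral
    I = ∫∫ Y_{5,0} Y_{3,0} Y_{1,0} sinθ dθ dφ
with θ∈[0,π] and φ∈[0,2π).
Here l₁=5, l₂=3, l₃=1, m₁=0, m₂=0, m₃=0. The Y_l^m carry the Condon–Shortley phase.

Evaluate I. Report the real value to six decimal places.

l₃=1 ∉ [2,8] — triangle fails ⇒ I = 0

0.000000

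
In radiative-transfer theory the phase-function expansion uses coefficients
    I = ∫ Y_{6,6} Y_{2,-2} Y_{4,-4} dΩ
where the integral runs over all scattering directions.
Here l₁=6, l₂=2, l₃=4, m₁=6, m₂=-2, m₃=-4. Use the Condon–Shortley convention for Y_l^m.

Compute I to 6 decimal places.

0.353849

Rules hold: Σm=0, L=12 even, 4≤4≤8.
N = 13·5·9 = 585
Δ = 4!·8!·0!/13! = 1/6435
Racah Σ t=2..2: t=2:+1/2304 = 1/2304
⇒ 3j(6 2 4; 0 0 0)² = 5/143, sgn +1
Racah Σ t=0..0: t=0:+1/967680 = 1/967680
⇒ 3j(6 2 4; 6 -2 -4)² = 1/13, sgn +1
4πI² = N·(3j₀)²·(3jₘ)² = 225/143
I = +1·√(1.57343/4π) = 0.35384927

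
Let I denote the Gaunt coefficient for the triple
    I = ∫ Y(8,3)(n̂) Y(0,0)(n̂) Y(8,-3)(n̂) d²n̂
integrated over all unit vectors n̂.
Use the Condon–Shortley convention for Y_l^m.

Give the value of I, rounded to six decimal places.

Checks pass: Σm=0; 16 even; l₃=8∈[8,8].
(2·8+1)(2·0+1)(2·8+1) = 289
Δ: 0! 16! 0! / 17! → 1/17
sum: t=0:+1/1625702400 = 1/1625702400
3j²(8 0 8; 0 0 0) = Δ·Π!·Σ² = 1/17  (sign +1)
sum: t=0:+1/4790016000 = 1/4790016000
3j²(8 0 8; 3 0 -3) = Δ·Π!·Σ² = 1/17  (sign -1)
combine: 4πI² = 289·1/17·1/17 = 1/1
take √, sign -1: I = -0.28209479

-0.282095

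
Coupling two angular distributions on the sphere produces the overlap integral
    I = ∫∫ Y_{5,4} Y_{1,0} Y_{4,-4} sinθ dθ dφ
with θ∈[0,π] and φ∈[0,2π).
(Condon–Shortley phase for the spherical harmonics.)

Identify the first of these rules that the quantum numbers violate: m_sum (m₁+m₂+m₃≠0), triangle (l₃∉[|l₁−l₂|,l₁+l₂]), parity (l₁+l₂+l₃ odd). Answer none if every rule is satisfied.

m₁+m₂+m₃ = 4 + 0 − 4 = 0  ✓
triangle: |5−1|=4 ≤ l₃=4 ≤ 5+1=6  ✓
parity: l₁+l₂+l₃ = 10 is even  ✓

none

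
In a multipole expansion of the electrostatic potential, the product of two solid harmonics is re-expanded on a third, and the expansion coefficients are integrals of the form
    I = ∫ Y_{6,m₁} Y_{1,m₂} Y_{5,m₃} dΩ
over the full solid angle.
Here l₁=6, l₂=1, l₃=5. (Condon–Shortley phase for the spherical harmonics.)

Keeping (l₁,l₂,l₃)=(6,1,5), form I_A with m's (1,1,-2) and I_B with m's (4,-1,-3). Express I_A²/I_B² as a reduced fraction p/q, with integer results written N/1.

Shared (l₁,l₂,l₃)=(6,1,5): N and (l;000)² cancel in I_A²/I_B².
A: Δ = 2!·10!·0!/13! = 1/858; Racah Σ t=2..2: t=2:+1/60480 = 1/60480; ⇒ 3j(6 1 5; 1 1 -2)² = 5/429, sgn -1
B: Δ = 2!·10!·0!/13! = 1/858; Racah Σ t=0..0: t=0:+1/161280 = 1/161280; ⇒ 3j(6 1 5; 4 -1 -3)² = 15/286, sgn +1
I_A²/I_B² = (5/429)/(15/286) = 2/9

2/9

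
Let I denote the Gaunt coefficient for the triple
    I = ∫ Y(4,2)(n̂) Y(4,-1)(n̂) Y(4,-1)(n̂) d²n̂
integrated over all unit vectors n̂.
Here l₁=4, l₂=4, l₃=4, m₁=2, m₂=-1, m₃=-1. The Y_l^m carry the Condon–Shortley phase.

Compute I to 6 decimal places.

m-sum 0 ✓  L=12 even ✓  0≤4≤8 ✓
Π(2lᵢ+1) = 9×9×9 = 729
triangle coeff Δ(4,4,4) = 1/450450
Σ_t [0,4]: t=0:+1/13824 t=1:−1/216 t=2:+1/64 t=3:−1/216 t=4:+1/13824 = 5/768
(3j)²=18/1001 [(4 4 4; 0 0 0)], sign=+1
Σ_t [0,2]: t=0:+1/576 t=1:−1/144 t=2:+1/576 = -1/288
(3j)²=20/1001 [(4 4 4; 2 -1 -1)], sign=+1
⇒ 4πI² = 262440/1002001
I = (+1)√(262440/1002001/(4π)) = 0.14436968

0.144370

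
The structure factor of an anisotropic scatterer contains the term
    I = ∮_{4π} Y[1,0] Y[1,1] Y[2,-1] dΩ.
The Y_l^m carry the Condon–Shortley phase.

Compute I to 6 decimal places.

Checks pass: Σm=0; 4 even; l₃=2∈[0,2].
(2·1+1)(2·1+1)(2·2+1) = 45
Δ: 0! 2! 2! / 5! → 1/30
sum: t=0:+1/1 = 1/1
3j²(1 1 2; 0 0 0) = Δ·Π!·Σ² = 2/15  (sign +1)
sum: t=0:+1/2 = 1/2
3j²(1 1 2; 0 1 -1) = Δ·Π!·Σ² = 1/10  (sign -1)
combine: 4πI² = 45·2/15·1/10 = 3/5
take √, sign -1: I = -0.21850969

-0.218510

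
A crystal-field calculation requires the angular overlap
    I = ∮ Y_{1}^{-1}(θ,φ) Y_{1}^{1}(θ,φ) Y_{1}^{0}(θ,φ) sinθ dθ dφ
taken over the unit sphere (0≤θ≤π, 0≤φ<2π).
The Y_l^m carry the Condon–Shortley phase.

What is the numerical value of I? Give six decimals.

L=3 odd ⇒ parity kills the (l;000) factor ⇒ I = 0

0.000000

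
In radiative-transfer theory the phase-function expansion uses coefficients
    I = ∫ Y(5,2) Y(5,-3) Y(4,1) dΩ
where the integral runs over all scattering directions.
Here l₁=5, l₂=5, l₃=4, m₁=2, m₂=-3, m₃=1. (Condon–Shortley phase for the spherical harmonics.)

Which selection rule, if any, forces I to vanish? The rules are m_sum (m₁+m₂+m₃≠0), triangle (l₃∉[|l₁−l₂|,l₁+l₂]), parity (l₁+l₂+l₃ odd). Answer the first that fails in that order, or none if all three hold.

none

azimuthal sum: 2 − 3 + 1 = 0  ✓
0 ≤ 4 ≤ 10 (triangle on l)  ✓
L = 5 + 5 + 4 = 14 (even)  ✓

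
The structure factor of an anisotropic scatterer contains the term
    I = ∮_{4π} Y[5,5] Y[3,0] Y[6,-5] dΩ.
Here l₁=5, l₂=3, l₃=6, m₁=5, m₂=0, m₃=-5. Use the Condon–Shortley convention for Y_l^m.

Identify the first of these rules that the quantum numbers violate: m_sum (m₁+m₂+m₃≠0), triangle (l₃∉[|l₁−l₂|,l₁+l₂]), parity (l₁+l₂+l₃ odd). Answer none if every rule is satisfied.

none

m₁+m₂+m₃ = 5 + 0 − 5 = 0  ✓
triangle: |5−3|=2 ≤ l₃=6 ≤ 5+3=8  ✓
parity: l₁+l₂+l₃ = 14 is even  ✓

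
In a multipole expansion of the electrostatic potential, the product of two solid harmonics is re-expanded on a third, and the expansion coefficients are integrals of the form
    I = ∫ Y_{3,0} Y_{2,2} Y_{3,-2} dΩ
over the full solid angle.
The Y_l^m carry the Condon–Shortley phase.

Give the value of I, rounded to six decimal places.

-0.188063

Checks pass: Σm=0; 8 even; l₃=3∈[1,5].
(2·3+1)(2·2+1)(2·3+1) = 245
Δ: 2! 4! 2! / 9! → 1/3780
sum: t=0:+1/24 t=1:−1/4 t=2:+1/24 = -1/6
3j²(3 2 3; 0 0 0) = Δ·Π!·Σ² = 4/105  (sign +1)
sum: t=2:+1/24 = 1/24
3j²(3 2 3; 0 2 -2) = Δ·Π!·Σ² = 1/21  (sign -1)
combine: 4πI² = 245·4/105·1/21 = 4/9
take √, sign -1: I = -0.18806319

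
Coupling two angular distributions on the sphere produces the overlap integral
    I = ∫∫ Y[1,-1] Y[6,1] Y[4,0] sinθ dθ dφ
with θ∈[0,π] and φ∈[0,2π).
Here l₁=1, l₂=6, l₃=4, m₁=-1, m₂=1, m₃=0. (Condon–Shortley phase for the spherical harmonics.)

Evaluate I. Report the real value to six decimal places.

l₃=4 ∉ [5,7] — triangle fails ⇒ I = 0

0.000000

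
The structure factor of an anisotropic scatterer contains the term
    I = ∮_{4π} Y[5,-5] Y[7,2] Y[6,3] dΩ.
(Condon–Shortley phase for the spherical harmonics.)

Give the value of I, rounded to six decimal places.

Checks pass: Σm=0; 18 even; l₃=6∈[2,12].
(2·5+1)(2·7+1)(2·6+1) = 2145
Δ: 6! 4! 8! / 19! → 1/174594420
sum: t=1:−1/4147200 t=2:+1/207360 t=3:−1/82944 t=4:+1/207360 t=5:−1/4147200 = -1/345600
3j²(5 7 6; 0 0 0) = Δ·Π!·Σ² = 420/46189  (sign -1)
sum: t=6:+1/12441600 = 1/12441600
3j²(5 7 6; -5 2 3) = Δ·Π!·Σ² = 588/46189  (sign -1)
combine: 4πI² = 2145·420/46189·588/46189 = 3704400/14919047
take √, sign +1: I = 0.14056703

0.140567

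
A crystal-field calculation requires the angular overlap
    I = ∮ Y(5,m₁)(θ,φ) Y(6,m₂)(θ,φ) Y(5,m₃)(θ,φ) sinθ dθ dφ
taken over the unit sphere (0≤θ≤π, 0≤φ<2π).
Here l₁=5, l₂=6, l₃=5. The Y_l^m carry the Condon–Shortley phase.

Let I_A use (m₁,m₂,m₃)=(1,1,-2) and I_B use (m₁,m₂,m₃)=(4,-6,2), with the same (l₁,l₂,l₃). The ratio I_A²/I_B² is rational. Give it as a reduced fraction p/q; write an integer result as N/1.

Same 5,6,5: normalisation and zero-m 3j drop out of the ratio.
A: Δ: 6! 4! 6! / 17! → 1/28588560; sum: t=1:−1/518400 t=2:+1/23040 t=3:−1/10368 t=4:+1/41472 = -1/32400; 3j²(5 6 5; 1 1 -2) = Δ·Π!·Σ² = 128/12155  (sign +1)
B: Δ: 6! 4! 6! / 17! → 1/28588560; sum: t=0:+1/3110400 = 1/3110400; 3j²(5 6 5; 4 -6 2) = Δ·Π!·Σ² = 21/1105  (sign -1)
I_A²/I_B² = (128/12155)/(21/1105) = 128/231

128/231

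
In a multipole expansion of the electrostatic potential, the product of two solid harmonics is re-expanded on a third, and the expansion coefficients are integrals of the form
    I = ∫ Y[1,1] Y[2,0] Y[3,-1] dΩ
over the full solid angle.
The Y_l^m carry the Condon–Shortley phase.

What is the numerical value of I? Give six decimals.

Checks pass: Σm=0; 6 even; l₃=3∈[1,3].
(2·1+1)(2·2+1)(2·3+1) = 105
Δ: 0! 2! 4! / 7! → 1/105
sum: t=0:+1/4 = 1/4
3j²(1 2 3; 0 0 0) = Δ·Π!·Σ² = 3/35  (sign -1)
sum: t=0:+1/8 = 1/8
3j²(1 2 3; 1 0 -1) = Δ·Π!·Σ² = 2/35  (sign +1)
combine: 4πI² = 105·3/35·2/35 = 18/35
take √, sign -1: I = -0.20230066

-0.202301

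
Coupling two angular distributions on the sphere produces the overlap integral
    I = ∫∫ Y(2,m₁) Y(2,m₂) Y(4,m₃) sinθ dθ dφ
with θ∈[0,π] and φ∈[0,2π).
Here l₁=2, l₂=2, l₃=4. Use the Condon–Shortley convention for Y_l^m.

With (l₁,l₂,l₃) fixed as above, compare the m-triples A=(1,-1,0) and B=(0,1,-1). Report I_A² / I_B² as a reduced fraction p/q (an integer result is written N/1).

8/15

Same 2,2,4: normalisation and zero-m 3j drop out of the ratio.
A: Δ: 0! 4! 4! / 9! → 1/630; sum: t=0:+1/36 = 1/36; 3j²(2 2 4; 1 -1 0) = Δ·Π!·Σ² = 8/315  (sign +1)
B: Δ: 0! 4! 4! / 9! → 1/630; sum: t=0:+1/24 = 1/24; 3j²(2 2 4; 0 1 -1) = Δ·Π!·Σ² = 1/21  (sign -1)
I_A²/I_B² = (8/315)/(1/21) = 8/15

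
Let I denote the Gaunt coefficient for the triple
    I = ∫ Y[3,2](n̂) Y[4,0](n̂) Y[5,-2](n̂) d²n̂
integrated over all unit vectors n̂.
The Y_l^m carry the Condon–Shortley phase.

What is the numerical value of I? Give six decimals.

Rules hold: Σm=0, L=12 even, 1≤5≤7.
N = 7·9·11 = 693
Δ = 2!·4!·6!/13! = 1/180180
Racah Σ t=0..2: t=0:+1/576 t=1:−1/144 t=2:+1/576 = -1/288
⇒ 3j(3 4 5; 0 0 0)² = 20/1001, sgn +1
Racah Σ t=0..1: t=0:+1/576 t=1:−1/864 = 1/1728
⇒ 3j(3 4 5; 2 0 -2)² = 5/1287, sgn -1
4πI² = N·(3j₀)²·(3jₘ)² = 100/1859
I = -1·√(0.0537924/4π) = -0.06542675

-0.065427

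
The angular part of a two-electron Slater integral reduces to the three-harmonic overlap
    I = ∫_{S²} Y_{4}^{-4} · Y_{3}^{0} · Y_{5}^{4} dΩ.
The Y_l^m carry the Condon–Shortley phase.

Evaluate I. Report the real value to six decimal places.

m-sum 0 ✓  L=12 even ✓  1≤5≤7 ✓
Π(2lᵢ+1) = 9×7×11 = 693
triangle coeff Δ(4,3,5) = 1/180180
Σ_t [0,2]: t=0:+1/576 t=1:−1/144 t=2:+1/576 = -1/288
(3j)²=20/1001 [(4 3 5; 0 0 0)], sign=+1
Σ_t [2,2]: t=2:+1/8640 = 1/8640
(3j)²=28/715 [(4 3 5; -4 0 4)], sign=-1
⇒ 4πI² = 1008/1859
I = (-1)√(1008/1859/(4π)) = -0.20772350

-0.207724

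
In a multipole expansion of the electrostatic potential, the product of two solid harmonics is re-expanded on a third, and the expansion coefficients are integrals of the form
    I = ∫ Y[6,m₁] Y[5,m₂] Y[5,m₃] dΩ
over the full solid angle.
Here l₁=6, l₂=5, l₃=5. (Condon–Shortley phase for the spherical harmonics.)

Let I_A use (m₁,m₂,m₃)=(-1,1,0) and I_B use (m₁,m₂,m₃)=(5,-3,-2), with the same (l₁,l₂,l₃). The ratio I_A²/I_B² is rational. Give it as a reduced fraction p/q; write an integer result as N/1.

l's match ⇒ only the (l;m) 3-j factors differ between A and B.
A: triangle coeff Δ(6,5,5) = 1/28588560; Σ_t [2,6]: t=2:+1/138240 t=3:−1/10368 t=4:+1/6912 t=5:−1/34560 t=6:+1/2073600 = 7/259200; (3j)²=28/7293 [(6 5 5; -1 1 0)], sign=-1
B: triangle coeff Δ(6,5,5) = 1/28588560; Σ_t [0,1]: t=0:+1/345600 t=1:−1/518400 = 1/1036800; (3j)²=7/2210 [(6 5 5; 5 -3 -2)], sign=-1
I_A²/I_B² = (28/7293)/(7/2210) = 40/33

40/33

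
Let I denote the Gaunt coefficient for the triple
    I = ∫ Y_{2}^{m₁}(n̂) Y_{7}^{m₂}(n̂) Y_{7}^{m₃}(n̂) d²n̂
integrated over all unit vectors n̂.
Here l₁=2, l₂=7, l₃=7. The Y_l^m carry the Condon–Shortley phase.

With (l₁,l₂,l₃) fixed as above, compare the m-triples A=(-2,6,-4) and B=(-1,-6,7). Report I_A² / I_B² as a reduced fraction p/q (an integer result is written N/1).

Same 2,7,7: normalisation and zero-m 3j drop out of the ratio.
A: Δ: 2! 2! 12! / 17! → 1/185640; sum: t=2:+1/159667200 = 1/159667200; 3j²(2 7 7; -2 6 -4) = Δ·Π!·Σ² = 9/1190  (sign -1)
B: Δ: 2! 2! 12! / 17! → 1/185640; sum: t=1:−1/958003200 = -1/958003200; 3j²(2 7 7; -1 -6 7) = Δ·Π!·Σ² = 13/680  (sign -1)
I_A²/I_B² = (9/1190)/(13/680) = 36/91

36/91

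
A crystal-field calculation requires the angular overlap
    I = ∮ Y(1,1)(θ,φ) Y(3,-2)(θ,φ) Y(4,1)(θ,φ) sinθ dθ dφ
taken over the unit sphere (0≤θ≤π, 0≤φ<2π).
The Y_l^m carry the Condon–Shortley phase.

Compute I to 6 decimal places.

Rules hold: Σm=0, L=8 even, 2≤4≤4.
N = 3·7·9 = 189
Δ = 0!·2!·6!/9! = 1/252
Racah Σ t=0..0: t=0:+1/36 = 1/36
⇒ 3j(1 3 4; 0 0 0)² = 4/63, sgn +1
Racah Σ t=0..0: t=0:+1/240 = 1/240
⇒ 3j(1 3 4; 1 -2 1)² = 1/84, sgn -1
4πI² = N·(3j₀)²·(3jₘ)² = 1/7
I = -1·√(0.142857/4π) = -0.10662181

-0.106622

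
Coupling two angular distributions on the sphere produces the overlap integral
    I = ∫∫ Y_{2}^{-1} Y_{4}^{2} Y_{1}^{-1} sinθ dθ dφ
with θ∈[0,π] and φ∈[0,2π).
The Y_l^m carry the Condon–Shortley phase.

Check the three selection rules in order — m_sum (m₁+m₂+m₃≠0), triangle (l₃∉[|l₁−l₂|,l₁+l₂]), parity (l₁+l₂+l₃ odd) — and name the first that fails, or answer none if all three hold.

m₁+m₂+m₃ = -1 + 2 − 1 = 0  ✓
triangle: |2−4|=2 ≤ l₃=1 ≤ 2+4=6  ✗
parity: l₁+l₂+l₃ = 7 is odd

triangle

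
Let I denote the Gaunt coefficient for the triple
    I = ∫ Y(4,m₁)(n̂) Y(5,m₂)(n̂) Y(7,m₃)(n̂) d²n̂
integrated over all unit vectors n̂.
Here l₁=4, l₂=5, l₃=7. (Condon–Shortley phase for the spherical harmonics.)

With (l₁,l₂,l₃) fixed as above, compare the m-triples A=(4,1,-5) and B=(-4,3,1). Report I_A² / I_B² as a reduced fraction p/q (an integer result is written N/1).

99/14

Same 4,5,7: normalisation and zero-m 3j drop out of the ratio.
A: Δ: 2! 6! 8! / 17! → 1/6126120; sum: t=0:+1/2073600 = 1/2073600; 3j²(4 5 7; 4 1 -5) = Δ·Π!·Σ² = 28/1105  (sign +1)
B: Δ: 2! 6! 8! / 17! → 1/6126120; sum: t=2:+1/2073600 = 1/2073600; 3j²(4 5 7; -4 3 1) = Δ·Π!·Σ² = 392/109395  (sign +1)
I_A²/I_B² = (28/1105)/(392/109395) = 99/14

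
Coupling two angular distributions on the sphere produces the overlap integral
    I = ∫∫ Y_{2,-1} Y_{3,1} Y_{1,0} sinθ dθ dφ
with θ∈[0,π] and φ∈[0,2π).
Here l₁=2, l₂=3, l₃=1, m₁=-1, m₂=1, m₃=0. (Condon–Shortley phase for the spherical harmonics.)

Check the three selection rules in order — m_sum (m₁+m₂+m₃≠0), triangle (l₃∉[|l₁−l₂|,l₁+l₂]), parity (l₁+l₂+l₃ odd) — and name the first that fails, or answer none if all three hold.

Σmᵢ = 0  ✓
l₃∈[|l₁−l₂|,l₁+l₂]=[1,5], have l₃=1  ✓
Σlᵢ = 6 ⇒ even  ✓

none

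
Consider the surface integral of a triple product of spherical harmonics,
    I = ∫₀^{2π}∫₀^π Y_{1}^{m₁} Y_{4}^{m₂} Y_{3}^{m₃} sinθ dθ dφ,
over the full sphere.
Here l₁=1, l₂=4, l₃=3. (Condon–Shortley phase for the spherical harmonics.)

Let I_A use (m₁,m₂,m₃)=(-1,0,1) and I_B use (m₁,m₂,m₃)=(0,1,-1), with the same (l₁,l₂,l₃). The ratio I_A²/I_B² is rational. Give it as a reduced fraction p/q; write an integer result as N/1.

l's match ⇒ only the (l;m) 3-j factors differ between A and B.
A: triangle coeff Δ(1,4,3) = 1/252; Σ_t [2,2]: t=2:+1/96 = 1/96; (3j)²=1/42 [(1 4 3; -1 0 1)], sign=+1
B: triangle coeff Δ(1,4,3) = 1/252; Σ_t [1,1]: t=1:−1/48 = -1/48; (3j)²=5/84 [(1 4 3; 0 1 -1)], sign=-1
I_A²/I_B² = (1/42)/(5/84) = 2/5

2/5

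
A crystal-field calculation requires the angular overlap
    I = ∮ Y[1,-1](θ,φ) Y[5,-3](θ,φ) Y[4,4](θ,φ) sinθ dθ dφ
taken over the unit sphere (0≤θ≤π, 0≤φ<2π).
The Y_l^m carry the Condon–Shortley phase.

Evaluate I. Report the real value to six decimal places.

-0.049106

Checks pass: Σm=0; 10 even; l₃=4∈[4,6].
(2·1+1)(2·5+1)(2·4+1) = 297
Δ: 2! 0! 8! / 11! → 1/495
sum: t=1:−1/576 = -1/576
3j²(1 5 4; 0 0 0) = Δ·Π!·Σ² = 5/99  (sign -1)
sum: t=2:+1/80640 = 1/80640
3j²(1 5 4; -1 -3 4) = Δ·Π!·Σ² = 1/495  (sign +1)
combine: 4πI² = 297·5/99·1/495 = 1/33
take √, sign -1: I = -0.04910640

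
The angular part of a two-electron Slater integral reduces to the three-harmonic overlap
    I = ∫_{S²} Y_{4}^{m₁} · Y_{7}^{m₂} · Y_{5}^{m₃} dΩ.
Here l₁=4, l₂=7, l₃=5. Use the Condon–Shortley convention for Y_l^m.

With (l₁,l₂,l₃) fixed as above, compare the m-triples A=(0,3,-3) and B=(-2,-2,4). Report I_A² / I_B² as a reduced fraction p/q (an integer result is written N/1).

2645/13122

Shared (l₁,l₂,l₃)=(4,7,5): N and (l;000)² cancel in I_A²/I_B².
A: Δ = 6!·2!·8!/17! = 1/6126120; Racah Σ t=2..4: t=2:+1/3870720 t=3:−1/181440 t=4:+1/138240 = 23/11612160; ⇒ 3j(4 7 5; 0 3 -3)² = 529/204204, sgn +1
B: Δ = 6!·2!·8!/17! = 1/6126120; Racah Σ t=4..5: t=4:+1/483840 t=5:−1/4838400 = 1/537600; ⇒ 3j(4 7 5; -2 -2 4)² = 2187/170170, sgn -1
I_A²/I_B² = (529/204204)/(2187/170170) = 2645/13122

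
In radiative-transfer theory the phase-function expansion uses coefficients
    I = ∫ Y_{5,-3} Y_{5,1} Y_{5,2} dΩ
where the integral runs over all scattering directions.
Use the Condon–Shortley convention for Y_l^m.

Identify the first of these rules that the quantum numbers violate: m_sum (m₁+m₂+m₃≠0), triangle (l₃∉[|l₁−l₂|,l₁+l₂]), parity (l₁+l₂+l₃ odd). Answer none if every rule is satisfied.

Σmᵢ = 0  ✓
l₃∈[|l₁−l₂|,l₁+l₂]=[0,10], have l₃=5  ✓
Σlᵢ = 15 ⇒ odd  ✗

parity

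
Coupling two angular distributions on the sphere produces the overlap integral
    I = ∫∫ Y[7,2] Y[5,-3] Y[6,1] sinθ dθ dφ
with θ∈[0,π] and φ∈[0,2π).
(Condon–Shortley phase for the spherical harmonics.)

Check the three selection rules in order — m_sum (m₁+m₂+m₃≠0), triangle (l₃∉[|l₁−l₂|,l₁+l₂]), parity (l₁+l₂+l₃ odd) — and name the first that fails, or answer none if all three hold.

none

Σmᵢ = 0  ✓
l₃∈[|l₁−l₂|,l₁+l₂]=[2,12], have l₃=6  ✓
Σlᵢ = 18 ⇒ even  ✓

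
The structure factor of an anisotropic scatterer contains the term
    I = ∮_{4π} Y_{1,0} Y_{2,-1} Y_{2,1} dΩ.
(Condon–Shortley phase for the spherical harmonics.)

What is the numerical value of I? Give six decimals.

l₁+l₂+l₃=5 is odd: 3j(l;000)=0 ⇒ I=0

0.000000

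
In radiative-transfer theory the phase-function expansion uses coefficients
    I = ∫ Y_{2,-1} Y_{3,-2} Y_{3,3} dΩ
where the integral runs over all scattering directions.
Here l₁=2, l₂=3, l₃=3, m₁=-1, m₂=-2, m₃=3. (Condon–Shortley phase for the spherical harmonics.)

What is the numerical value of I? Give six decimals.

-0.210261

Rules hold: Σm=0, L=8 even, 1≤3≤5.
N = 5·7·7 = 245
Δ = 2!·2!·4!/9! = 1/3780
Racah Σ t=0..2: t=0:+1/24 t=1:−1/4 t=2:+1/24 = -1/6
⇒ 3j(2 3 3; 0 0 0)² = 4/105, sgn +1
Racah Σ t=1..1: t=1:−1/48 = -1/48
⇒ 3j(2 3 3; -1 -2 3)² = 5/84, sgn -1
4πI² = N·(3j₀)²·(3jₘ)² = 5/9
I = -1·√(0.555556/4π) = -0.21026104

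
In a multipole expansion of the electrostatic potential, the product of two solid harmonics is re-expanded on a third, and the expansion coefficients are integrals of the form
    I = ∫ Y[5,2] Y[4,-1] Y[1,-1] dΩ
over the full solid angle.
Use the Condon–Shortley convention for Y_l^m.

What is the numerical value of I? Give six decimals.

0.225034

m-sum 0 ✓  L=10 even ✓  1≤1≤9 ✓
Π(2lᵢ+1) = 11×9×3 = 297
triangle coeff Δ(5,4,1) = 1/495
Σ_t [4,4]: t=4:+1/576 = 1/576
(3j)²=5/99 [(5 4 1; 0 0 0)], sign=-1
Σ_t [3,3]: t=3:−1/1440 = -1/1440
(3j)²=7/165 [(5 4 1; 2 -1 -1)], sign=-1
⇒ 4πI² = 7/11
I = (+1)√(7/11/(4π)) = 0.22503380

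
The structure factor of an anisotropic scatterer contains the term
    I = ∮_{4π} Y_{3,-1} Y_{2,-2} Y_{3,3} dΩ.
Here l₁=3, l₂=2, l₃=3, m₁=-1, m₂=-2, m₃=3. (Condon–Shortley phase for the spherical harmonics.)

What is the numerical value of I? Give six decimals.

0.132981

m-sum 0 ✓  L=8 even ✓  1≤3≤5 ✓
Π(2lᵢ+1) = 7×5×7 = 245
triangle coeff Δ(3,2,3) = 1/3780
Σ_t [0,2]: t=0:+1/24 t=1:−1/4 t=2:+1/24 = -1/6
(3j)²=4/105 [(3 2 3; 0 0 0)], sign=+1
Σ_t [0,0]: t=0:+1/96 = 1/96
(3j)²=1/42 [(3 2 3; -1 -2 3)], sign=+1
⇒ 4πI² = 2/9
I = (+1)√(2/9/(4π)) = 0.13298076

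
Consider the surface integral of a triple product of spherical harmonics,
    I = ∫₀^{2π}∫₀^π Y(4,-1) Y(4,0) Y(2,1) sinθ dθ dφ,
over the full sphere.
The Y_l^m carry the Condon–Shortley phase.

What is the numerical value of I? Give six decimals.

-0.044869

Checks pass: Σm=0; 10 even; l₃=2∈[0,8].
(2·4+1)(2·4+1)(2·2+1) = 405
Δ: 6! 2! 2! / 11! → 1/13860
sum: t=2:+1/192 t=3:−1/36 t=4:+1/192 = -5/288
3j²(4 4 2; 0 0 0) = Δ·Π!·Σ² = 20/693  (sign -1)
sum: t=3:−1/72 t=4:+1/96 = -1/288
3j²(4 4 2; -1 0 1) = Δ·Π!·Σ² = 1/462  (sign +1)
combine: 4πI² = 405·20/693·1/462 = 150/5929
take √, sign -1: I = -0.04486937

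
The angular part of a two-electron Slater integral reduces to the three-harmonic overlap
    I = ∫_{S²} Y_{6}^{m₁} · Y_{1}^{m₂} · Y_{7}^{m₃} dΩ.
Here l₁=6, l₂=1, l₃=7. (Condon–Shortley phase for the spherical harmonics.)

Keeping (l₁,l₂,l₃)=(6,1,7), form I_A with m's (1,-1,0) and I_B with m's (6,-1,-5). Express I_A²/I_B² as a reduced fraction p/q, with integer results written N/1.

21/1

Shared (l₁,l₂,l₃)=(6,1,7): N and (l;000)² cancel in I_A²/I_B².
A: Δ = 0!·12!·2!/15! = 1/1365; Racah Σ t=0..0: t=0:+1/1209600 = 1/1209600; ⇒ 3j(6 1 7; 1 -1 0)² = 1/65, sgn -1
B: Δ = 0!·12!·2!/15! = 1/1365; Racah Σ t=0..0: t=0:+1/958003200 = 1/958003200; ⇒ 3j(6 1 7; 6 -1 -5)² = 1/1365, sgn +1
I_A²/I_B² = (1/65)/(1/1365) = 21/1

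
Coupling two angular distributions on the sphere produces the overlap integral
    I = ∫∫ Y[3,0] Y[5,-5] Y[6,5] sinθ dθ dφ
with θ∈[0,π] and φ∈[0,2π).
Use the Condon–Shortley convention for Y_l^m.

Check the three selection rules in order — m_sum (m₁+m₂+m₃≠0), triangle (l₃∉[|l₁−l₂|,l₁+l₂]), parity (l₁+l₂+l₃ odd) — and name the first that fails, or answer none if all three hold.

none

m₁+m₂+m₃ = 0 − 5 + 5 = 0  ✓
triangle: |3−5|=2 ≤ l₃=6 ≤ 3+5=8  ✓
parity: l₁+l₂+l₃ = 14 is even  ✓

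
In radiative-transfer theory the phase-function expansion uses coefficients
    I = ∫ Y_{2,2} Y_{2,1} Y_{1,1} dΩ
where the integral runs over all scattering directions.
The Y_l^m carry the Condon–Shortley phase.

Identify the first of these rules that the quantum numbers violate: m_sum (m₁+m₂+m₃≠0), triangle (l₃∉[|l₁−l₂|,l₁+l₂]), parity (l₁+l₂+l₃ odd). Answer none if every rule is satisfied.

m_sum

Σmᵢ = 4  ✗
l₃∈[|l₁−l₂|,l₁+l₂]=[0,4], have l₃=1
Σlᵢ = 5 ⇒ odd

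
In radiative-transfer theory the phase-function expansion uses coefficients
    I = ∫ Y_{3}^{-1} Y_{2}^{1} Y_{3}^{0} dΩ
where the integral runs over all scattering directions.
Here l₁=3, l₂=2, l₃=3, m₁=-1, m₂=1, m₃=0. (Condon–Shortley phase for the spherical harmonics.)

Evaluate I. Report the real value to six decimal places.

Rules hold: Σm=0, L=8 even, 1≤3≤5.
N = 7·5·7 = 245
Δ = 2!·4!·2!/9! = 1/3780
Racah Σ t=0..2: t=0:+1/24 t=1:−1/4 t=2:+1/24 = -1/6
⇒ 3j(3 2 3; 0 0 0)² = 4/105, sgn +1
Racah Σ t=1..2: t=1:−1/12 t=2:+1/8 = 1/24
⇒ 3j(3 2 3; -1 1 0)² = 1/210, sgn -1
4πI² = N·(3j₀)²·(3jₘ)² = 2/45
I = -1·√(0.0444444/4π) = -0.05947080

-0.059471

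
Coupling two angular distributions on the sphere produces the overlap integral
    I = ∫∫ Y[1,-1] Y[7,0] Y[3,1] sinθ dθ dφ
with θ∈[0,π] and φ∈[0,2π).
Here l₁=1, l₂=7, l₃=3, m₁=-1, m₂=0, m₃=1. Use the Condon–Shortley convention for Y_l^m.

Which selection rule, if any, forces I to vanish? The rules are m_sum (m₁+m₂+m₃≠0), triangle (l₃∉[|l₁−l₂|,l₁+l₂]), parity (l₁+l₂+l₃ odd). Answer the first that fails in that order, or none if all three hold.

triangle

m₁+m₂+m₃ = -1 + 0 + 1 = 0  ✓
triangle: |1−7|=6 ≤ l₃=3 ≤ 1+7=8  ✗
parity: l₁+l₂+l₃ = 11 is odd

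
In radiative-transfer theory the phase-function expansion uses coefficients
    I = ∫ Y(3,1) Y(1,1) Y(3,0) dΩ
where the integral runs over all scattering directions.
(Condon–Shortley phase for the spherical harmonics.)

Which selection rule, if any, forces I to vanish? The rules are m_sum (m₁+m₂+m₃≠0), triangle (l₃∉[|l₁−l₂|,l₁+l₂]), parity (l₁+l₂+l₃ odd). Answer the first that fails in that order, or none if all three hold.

m₁+m₂+m₃ = 1 + 1 + 0 = 2  ✗
triangle: |3−1|=2 ≤ l₃=3 ≤ 3+1=4
parity: l₁+l₂+l₃ = 7 is odd

m_sum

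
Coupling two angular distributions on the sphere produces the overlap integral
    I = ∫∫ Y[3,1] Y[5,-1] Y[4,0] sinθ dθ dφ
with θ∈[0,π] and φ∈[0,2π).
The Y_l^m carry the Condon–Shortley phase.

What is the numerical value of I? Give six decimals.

Checks pass: Σm=0; 12 even; l₃=4∈[2,8].
(2·3+1)(2·5+1)(2·4+1) = 693
Δ: 4! 2! 6! / 13! → 1/180180
sum: t=1:−1/576 t=2:+1/144 t=3:−1/576 = 1/288
3j²(3 5 4; 0 0 0) = Δ·Π!·Σ² = 20/1001  (sign +1)
sum: t=0:+1/2304 t=1:−1/216 t=2:+1/384 = -11/6912
3j²(3 5 4; 1 -1 0) = Δ·Π!·Σ² = 11/1638  (sign -1)
combine: 4πI² = 693·20/1001·11/1638 = 110/1183
take √, sign -1: I = -0.08601992

-0.086020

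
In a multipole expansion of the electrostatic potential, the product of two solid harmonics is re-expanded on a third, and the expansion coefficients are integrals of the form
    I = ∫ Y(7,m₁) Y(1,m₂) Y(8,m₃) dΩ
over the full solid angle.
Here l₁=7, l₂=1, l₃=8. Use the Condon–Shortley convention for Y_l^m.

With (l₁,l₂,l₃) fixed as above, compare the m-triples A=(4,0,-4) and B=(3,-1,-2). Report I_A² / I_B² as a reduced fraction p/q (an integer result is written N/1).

16/5

Shared (l₁,l₂,l₃)=(7,1,8): N and (l;000)² cancel in I_A²/I_B².
A: Δ = 0!·14!·2!/17! = 1/2040; Racah Σ t=0..0: t=0:+1/239500800 = 1/239500800; ⇒ 3j(7 1 8; 4 0 -4)² = 2/85, sgn +1
B: Δ = 0!·14!·2!/17! = 1/2040; Racah Σ t=0..0: t=0:+1/174182400 = 1/174182400; ⇒ 3j(7 1 8; 3 -1 -2)² = 1/136, sgn +1
I_A²/I_B² = (2/85)/(1/136) = 16/5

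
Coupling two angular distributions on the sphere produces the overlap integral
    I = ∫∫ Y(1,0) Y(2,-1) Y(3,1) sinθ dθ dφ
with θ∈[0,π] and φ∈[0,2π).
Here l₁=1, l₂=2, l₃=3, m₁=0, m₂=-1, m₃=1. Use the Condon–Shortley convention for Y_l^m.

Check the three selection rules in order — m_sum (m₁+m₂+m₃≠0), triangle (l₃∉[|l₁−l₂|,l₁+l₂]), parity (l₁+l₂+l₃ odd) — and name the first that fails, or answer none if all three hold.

none

Σmᵢ = 0  ✓
l₃∈[|l₁−l₂|,l₁+l₂]=[1,3], have l₃=3  ✓
Σlᵢ = 6 ⇒ even  ✓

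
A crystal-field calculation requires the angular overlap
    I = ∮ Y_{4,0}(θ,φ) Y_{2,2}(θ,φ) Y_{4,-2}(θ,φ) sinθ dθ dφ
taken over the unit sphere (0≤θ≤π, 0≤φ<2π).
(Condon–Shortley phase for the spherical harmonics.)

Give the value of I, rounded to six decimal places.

-0.190365

m-sum 0 ✓  L=10 even ✓  2≤4≤6 ✓
Π(2lᵢ+1) = 9×5×9 = 405
triangle coeff Δ(4,2,4) = 1/13860
Σ_t [0,2]: t=0:+1/192 t=1:−1/36 t=2:+1/192 = -5/288
(3j)²=20/693 [(4 2 4; 0 0 0)], sign=-1
Σ_t [2,2]: t=2:+1/192 = 1/192
(3j)²=3/77 [(4 2 4; 0 2 -2)], sign=+1
⇒ 4πI² = 2700/5929
I = (-1)√(2700/5929/(4π)) = -0.19036462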